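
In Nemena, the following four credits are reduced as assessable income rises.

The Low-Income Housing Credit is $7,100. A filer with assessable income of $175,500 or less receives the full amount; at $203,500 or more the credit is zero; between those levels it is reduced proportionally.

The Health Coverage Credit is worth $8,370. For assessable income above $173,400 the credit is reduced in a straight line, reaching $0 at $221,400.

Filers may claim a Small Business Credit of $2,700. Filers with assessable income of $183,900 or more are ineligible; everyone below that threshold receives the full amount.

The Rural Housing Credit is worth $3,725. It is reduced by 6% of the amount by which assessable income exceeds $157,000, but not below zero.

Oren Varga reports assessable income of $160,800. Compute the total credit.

$21,667

Low-Income Housing Credit: $160,800 is at or below the $175,500 threshold, so the full $7,100 applies.
Health Coverage Credit: $160,800 is at or below the $173,400 threshold, so the full $8,370 applies.
Small Business Credit: $160,800 is below the $183,900 cutoff, so the full $2,700 applies.
Rural Housing Credit: 6% of the $3,800 excess over $157,000 is $228; credit = $3,725 − $228 = $3,497.
Total: $7,100 + $8,370 + $2,700 + $3,497 = $21,667.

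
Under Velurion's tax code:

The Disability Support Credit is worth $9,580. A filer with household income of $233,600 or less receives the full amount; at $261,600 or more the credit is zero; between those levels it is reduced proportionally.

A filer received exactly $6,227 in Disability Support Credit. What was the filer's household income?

$6,227 is 6,227/9,580 of the full $9,580, so 3,353/9,580 of the $28,000 range has been used: income = $233,600 + $28,000 × 3,353/9,580 = $243,400.

$243,400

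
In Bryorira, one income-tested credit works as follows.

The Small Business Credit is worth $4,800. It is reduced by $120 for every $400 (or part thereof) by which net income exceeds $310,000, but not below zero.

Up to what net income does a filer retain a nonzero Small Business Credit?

$325,600

After 39 increments the reduction is 39 × $120 = $4,680, leaving $120; one more increment wipes it out. Increment 39 ends at excess 39 × $400 = $15,600, so the highest qualifying income is $310,000 + $15,600 = $325,600.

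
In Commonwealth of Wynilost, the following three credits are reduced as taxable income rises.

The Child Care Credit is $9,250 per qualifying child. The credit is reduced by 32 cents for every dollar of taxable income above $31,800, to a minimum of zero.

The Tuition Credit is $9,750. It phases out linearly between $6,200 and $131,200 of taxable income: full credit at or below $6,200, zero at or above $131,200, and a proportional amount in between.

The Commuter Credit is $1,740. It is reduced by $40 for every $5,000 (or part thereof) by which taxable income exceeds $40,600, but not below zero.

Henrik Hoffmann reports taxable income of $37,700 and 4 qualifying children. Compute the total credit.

Child Care Credit: base = 4 × $9,250 = $37,000. 32% of the $5,900 excess over $31,800 is $1,888; credit = $37,000 − $1,888 = $35,112.
Tuition Credit: $37,700 is $31,500 into a $125,000 phase-out range, leaving 93,500/125,000 of the credit: $9,750 × 93,500/125,000 = $7,293.
Commuter Credit: $37,700 is at or below the $40,600 threshold, so the full $1,740 applies.
Total: $35,112 + $7,293 + $1,740 = $44,145.

$44,145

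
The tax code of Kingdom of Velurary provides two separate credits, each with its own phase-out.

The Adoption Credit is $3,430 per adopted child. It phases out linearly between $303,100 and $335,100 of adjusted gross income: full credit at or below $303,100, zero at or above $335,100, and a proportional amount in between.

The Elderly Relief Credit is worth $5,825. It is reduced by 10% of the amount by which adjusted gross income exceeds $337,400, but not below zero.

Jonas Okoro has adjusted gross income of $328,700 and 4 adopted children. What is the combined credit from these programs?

Adoption Credit: base = 4 × $3,430 = $13,720. $328,700 is $25,600 into a $32,000 phase-out range, leaving 6,400/32,000 of the credit: $13,720 × 6,400/32,000 = $2,744.
Elderly Relief Credit: $328,700 is at or below the $337,400 threshold, so the full $5,825 applies.
Total: $2,744 + $5,825 = $8,569.

$8,569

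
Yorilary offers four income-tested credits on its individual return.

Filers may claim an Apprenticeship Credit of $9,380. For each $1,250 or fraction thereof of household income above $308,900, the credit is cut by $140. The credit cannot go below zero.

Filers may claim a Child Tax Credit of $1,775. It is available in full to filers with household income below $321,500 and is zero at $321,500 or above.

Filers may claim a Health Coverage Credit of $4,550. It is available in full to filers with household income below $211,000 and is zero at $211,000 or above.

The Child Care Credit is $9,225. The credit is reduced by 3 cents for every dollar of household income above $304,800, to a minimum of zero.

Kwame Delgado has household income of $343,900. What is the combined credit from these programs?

$13,512

Apprenticeship Credit: income exceeds $308,900 by $35,000, which is 28 full-or-partial $1,250 increments; reduction = 28 × $140 = $3,920, leaving $5,460.
Child Tax Credit: $343,900 meets or exceeds the $321,500 cutoff, so the credit is $0.
Health Coverage Credit: $343,900 meets or exceeds the $211,000 cutoff, so the credit is $0.
Child Care Credit: 3% of the $39,100 excess over $304,800 is $1,173; credit = $9,225 − $1,173 = $8,052.
Total: $5,460 + $0 + $0 + $8,052 = $13,512.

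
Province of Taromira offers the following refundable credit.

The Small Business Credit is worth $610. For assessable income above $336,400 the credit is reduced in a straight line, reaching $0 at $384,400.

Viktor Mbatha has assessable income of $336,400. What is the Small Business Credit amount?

$610

Small Business Credit: $336,400 is at or below the $336,400 threshold, so the full $610 applies.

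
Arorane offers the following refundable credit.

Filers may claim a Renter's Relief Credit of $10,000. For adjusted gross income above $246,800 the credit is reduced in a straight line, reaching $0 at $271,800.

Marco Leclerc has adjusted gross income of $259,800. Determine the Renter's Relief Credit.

Renter's Relief Credit: $259,800 is $13,000 into a $25,000 phase-out range, leaving 12,000/25,000 of the credit: $10,000 × 12,000/25,000 = $4,800.

$4,800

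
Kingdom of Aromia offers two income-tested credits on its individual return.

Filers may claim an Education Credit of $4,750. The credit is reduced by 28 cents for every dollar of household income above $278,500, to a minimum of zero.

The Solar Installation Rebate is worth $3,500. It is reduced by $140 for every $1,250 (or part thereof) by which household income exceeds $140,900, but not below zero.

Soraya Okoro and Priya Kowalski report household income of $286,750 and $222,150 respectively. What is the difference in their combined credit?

Soraya ($286,750): Education Credit: 28% of the $8,250 excess over $278,500 is $2,310; credit = $4,750 − $2,310 = $2,440. Solar Installation Rebate: income exceeds $140,900 by $145,850 → 117 increments × $140 = $16,380 ≥ base, so the credit is $0. total $2,440 + $0 = $2,440
Priya ($222,150): Education Credit: $222,150 is at or below the $278,500 threshold, so the full $4,750 applies. Solar Installation Rebate: income exceeds $140,900 by $81,250 → 65 increments × $140 = $9,100 ≥ base, so the credit is $0. total $4,750 + $0 = $4,750
Difference: |$2,440 − $4,750| = $2,310.

$2,310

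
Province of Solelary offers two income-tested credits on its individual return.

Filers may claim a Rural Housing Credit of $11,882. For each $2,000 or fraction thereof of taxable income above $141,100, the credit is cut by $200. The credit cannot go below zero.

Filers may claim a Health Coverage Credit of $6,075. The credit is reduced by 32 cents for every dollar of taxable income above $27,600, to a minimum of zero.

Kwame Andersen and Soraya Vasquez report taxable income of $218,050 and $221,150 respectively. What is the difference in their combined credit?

$400

Kwame ($218,050): Rural Housing Credit: income exceeds $141,100 by $76,950, which is 39 full-or-partial $2,000 increments; reduction = 39 × $200 = $7,800, leaving $4,082. Health Coverage Credit: 32% of the $190,450 excess over $27,600 is $60,944 ≥ base, so the credit is $0. total $4,082 + $0 = $4,082
Soraya ($221,150): Rural Housing Credit: income exceeds $141,100 by $80,050, which is 41 full-or-partial $2,000 increments; reduction = 41 × $200 = $8,200, leaving $3,682. Health Coverage Credit: 32% of the $193,550 excess over $27,600 is $61,936 ≥ base, so the credit is $0. total $3,682 + $0 = $3,682
Difference: |$4,082 − $3,682| = $400.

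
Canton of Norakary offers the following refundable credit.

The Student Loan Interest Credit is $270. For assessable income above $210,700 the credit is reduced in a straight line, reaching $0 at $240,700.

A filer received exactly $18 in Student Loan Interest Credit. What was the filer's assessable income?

$18 is 18/270 of the full $270, so 252/270 of the $30,000 range has been used: income = $210,700 + $30,000 × 252/270 = $238,700.

$238,700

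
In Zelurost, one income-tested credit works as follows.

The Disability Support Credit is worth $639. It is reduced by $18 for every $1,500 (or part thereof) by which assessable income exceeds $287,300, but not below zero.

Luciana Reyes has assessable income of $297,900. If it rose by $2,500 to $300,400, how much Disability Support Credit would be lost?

At $297,900 — income exceeds $287,300 by $10,600, which is 8 full-or-partial $1,500 increments; reduction = 8 × $18 = $144, leaving $495.
At $300,400 — income exceeds $287,300 by $13,100, which is 9 full-or-partial $1,500 increments; reduction = 9 × $18 = $162, leaving $477.
Lost: $495 − $477 = $18.

$18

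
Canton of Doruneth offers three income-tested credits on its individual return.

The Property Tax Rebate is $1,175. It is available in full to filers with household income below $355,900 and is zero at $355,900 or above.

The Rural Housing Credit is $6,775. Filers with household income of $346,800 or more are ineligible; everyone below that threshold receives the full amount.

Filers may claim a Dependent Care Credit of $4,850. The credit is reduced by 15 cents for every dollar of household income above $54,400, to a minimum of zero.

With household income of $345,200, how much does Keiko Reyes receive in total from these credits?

$7,950

Property Tax Rebate: $345,200 is below the $355,900 cutoff, so the full $1,175 applies.
Rural Housing Credit: $345,200 is below the $346,800 cutoff, so the full $6,775 applies.
Dependent Care Credit: 15% of the $290,800 excess over $54,400 is $43,620 ≥ base, so the credit is $0.
Total: $1,175 + $6,775 + $0 = $7,950.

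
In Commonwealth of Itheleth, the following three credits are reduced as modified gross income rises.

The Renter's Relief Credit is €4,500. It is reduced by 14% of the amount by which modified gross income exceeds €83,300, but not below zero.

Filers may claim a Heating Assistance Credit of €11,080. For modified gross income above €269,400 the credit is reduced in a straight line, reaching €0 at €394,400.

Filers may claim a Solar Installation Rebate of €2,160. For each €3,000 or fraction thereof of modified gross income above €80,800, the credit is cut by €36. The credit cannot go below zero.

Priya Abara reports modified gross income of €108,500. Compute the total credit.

Renter's Relief Credit: 14% of the €25,200 excess over €83,300 is €3,528; credit = €4,500 − €3,528 = €972.
Heating Assistance Credit: €108,500 is at or below the €269,400 threshold, so the full €11,080 applies.
Solar Installation Rebate: income exceeds €80,800 by €27,700, which is 10 full-or-partial €3,000 increments; reduction = 10 × €36 = €360, leaving €1,800.
Total: €972 + €11,080 + €1,800 = €13,852.

€13,852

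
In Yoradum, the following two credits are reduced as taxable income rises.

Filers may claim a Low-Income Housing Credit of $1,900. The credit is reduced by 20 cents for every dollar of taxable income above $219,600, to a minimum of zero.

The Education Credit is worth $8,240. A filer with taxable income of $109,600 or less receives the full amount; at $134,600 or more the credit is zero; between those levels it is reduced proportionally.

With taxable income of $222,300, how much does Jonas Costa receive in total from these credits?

$1,360

Low-Income Housing Credit: 20% of the $2,700 excess over $219,600 is $540; credit = $1,900 − $540 = $1,360.
Education Credit: $222,300 is at or above $134,600, so the credit is $0.
Total: $1,360 + $0 = $1,360.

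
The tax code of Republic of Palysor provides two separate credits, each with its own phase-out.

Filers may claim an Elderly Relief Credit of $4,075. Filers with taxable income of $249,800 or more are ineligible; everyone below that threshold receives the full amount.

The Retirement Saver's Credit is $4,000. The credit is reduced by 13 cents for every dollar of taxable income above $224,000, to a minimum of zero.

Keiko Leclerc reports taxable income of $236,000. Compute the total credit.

$6,515

Elderly Relief Credit: $236,000 is below the $249,800 cutoff, so the full $4,075 applies.
Retirement Saver's Credit: 13% of the $12,000 excess over $224,000 is $1,560; credit = $4,000 − $1,560 = $2,440.
Total: $4,075 + $2,440 = $6,515.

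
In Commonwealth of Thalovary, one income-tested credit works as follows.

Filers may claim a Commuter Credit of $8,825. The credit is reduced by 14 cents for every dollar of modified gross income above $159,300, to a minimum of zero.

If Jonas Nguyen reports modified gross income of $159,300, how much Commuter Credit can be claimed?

Commuter Credit: $159,300 is at or below the $159,300 threshold, so the full $8,825 applies.

$8,825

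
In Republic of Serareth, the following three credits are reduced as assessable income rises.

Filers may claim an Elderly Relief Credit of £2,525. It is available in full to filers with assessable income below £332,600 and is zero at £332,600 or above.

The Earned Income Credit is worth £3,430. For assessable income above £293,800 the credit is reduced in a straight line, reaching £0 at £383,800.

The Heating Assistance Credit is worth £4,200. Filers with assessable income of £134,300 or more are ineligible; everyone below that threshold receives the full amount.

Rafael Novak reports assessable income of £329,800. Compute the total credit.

£4,583

Elderly Relief Credit: £329,800 is below the £332,600 cutoff, so the full £2,525 applies.
Earned Income Credit: £329,800 is £36,000 into a £90,000 phase-out range, leaving 54,000/90,000 of the credit: £3,430 × 54,000/90,000 = £2,058.
Heating Assistance Credit: £329,800 meets or exceeds the £134,300 cutoff, so the credit is £0.
Total: £2,525 + £2,058 + £0 = £4,583.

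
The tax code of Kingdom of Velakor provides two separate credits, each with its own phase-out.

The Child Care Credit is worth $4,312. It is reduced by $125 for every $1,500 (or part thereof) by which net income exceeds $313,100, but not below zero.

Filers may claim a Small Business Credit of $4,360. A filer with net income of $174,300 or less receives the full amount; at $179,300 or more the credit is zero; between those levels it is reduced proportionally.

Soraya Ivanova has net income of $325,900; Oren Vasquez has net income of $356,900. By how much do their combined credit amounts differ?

$2,625

Soraya ($325,900): Child Care Credit: income exceeds $313,100 by $12,800, which is 9 full-or-partial $1,500 increments; reduction = 9 × $125 = $1,125, leaving $3,187. Small Business Credit: $325,900 is at or above $179,300, so the credit is $0. total $3,187 + $0 = $3,187
Oren ($356,900): Child Care Credit: income exceeds $313,100 by $43,800, which is 30 full-or-partial $1,500 increments; reduction = 30 × $125 = $3,750, leaving $562. Small Business Credit: $356,900 is at or above $179,300, so the credit is $0. total $562 + $0 = $562
Difference: |$3,187 − $562| = $2,625.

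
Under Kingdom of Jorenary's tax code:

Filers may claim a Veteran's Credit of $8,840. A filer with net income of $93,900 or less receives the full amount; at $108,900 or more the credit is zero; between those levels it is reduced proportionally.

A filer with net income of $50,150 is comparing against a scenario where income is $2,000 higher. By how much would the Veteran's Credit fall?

$0

At $50,150 — $50,150 is at or below the $93,900 threshold, so the full $8,840 applies.
At $52,150 — $52,150 is at or below the $93,900 threshold, so the full $8,840 applies.
Lost: $8,840 − $8,840 = $0.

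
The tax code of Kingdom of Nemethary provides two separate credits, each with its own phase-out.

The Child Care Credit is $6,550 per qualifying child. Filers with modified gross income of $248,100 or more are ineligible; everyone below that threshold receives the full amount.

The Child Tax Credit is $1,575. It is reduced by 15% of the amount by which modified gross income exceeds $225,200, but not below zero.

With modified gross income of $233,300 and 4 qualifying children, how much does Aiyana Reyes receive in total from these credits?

$26,560

Child Care Credit: base = 4 × $6,550 = $26,200. $233,300 is below the $248,100 cutoff, so the full $26,200 applies.
Child Tax Credit: 15% of the $8,100 excess over $225,200 is $1,215; credit = $1,575 − $1,215 = $360.
Total: $26,200 + $360 = $26,560.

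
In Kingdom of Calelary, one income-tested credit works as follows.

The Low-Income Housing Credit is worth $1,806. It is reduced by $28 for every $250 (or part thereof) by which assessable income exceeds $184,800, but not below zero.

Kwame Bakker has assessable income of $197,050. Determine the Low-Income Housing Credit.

Low-Income Housing Credit: income exceeds $184,800 by $12,250, which is 49 full-or-partial $250 increments; reduction = 49 × $28 = $1,372, leaving $434.

$434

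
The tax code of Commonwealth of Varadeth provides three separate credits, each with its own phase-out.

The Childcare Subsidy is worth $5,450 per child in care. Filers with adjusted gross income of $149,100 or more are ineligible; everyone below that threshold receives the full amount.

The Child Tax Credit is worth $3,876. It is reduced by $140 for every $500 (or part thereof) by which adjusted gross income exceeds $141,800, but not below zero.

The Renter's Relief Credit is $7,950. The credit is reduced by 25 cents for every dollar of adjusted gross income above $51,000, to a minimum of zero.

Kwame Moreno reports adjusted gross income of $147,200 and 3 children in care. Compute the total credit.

$18,686

Childcare Subsidy: base = 3 × $5,450 = $16,350. $147,200 is below the $149,100 cutoff, so the full $16,350 applies.
Child Tax Credit: income exceeds $141,800 by $5,400, which is 11 full-or-partial $500 increments; reduction = 11 × $140 = $1,540, leaving $2,336.
Renter's Relief Credit: 25% of the $96,200 excess over $51,000 is $24,050 ≥ base, so the credit is $0.
Total: $16,350 + $2,336 + $0 = $18,686.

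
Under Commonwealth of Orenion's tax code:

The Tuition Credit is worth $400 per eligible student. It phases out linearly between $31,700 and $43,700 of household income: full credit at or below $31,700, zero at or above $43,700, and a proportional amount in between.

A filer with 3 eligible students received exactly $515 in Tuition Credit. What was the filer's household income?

Full credit = 3 × $400 = $1,200.
$515 is 515/1,200 of the full $1,200, so 685/1,200 of the $12,000 range has been used: income = $31,700 + $12,000 × 685/1,200 = $38,550.

$38,550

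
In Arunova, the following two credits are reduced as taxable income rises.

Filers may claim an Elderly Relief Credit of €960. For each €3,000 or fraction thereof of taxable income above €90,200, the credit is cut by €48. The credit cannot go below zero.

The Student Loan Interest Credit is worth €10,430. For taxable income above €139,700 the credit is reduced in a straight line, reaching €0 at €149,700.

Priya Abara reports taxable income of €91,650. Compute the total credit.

Elderly Relief Credit: income exceeds €90,200 by €1,450, which is 1 full-or-partial €3,000 increment; reduction = 1 × €48 = €48, leaving €912.
Student Loan Interest Credit: €91,650 is at or below the €139,700 threshold, so the full €10,430 applies.
Total: €912 + €10,430 = €11,342.

€11,342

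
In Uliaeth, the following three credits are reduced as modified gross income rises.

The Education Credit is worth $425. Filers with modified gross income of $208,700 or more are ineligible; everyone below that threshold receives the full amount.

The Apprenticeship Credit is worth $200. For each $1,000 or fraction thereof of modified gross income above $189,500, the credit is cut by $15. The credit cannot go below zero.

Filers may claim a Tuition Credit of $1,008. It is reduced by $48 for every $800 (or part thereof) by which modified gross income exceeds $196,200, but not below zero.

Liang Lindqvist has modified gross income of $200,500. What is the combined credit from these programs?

$1,180

Education Credit: $200,500 is below the $208,700 cutoff, so the full $425 applies.
Apprenticeship Credit: income exceeds $189,500 by $11,000, which is 11 full-or-partial $1,000 increments; reduction = 11 × $15 = $165, leaving $35.
Tuition Credit: income exceeds $196,200 by $4,300, which is 6 full-or-partial $800 increments; reduction = 6 × $48 = $288, leaving $720.
Total: $425 + $35 + $720 = $1,180.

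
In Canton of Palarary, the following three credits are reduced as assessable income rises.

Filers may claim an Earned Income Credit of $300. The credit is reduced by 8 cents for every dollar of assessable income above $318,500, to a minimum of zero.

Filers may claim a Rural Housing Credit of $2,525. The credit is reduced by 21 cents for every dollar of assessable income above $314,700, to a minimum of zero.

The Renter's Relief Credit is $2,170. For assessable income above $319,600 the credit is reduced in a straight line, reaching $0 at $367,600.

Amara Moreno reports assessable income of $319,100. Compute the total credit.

Earned Income Credit: 8% of the $600 excess over $318,500 is $48; credit = $300 − $48 = $252.
Rural Housing Credit: 21% of the $4,400 excess over $314,700 is $924; credit = $2,525 − $924 = $1,601.
Renter's Relief Credit: $319,100 is at or below the $319,600 threshold, so the full $2,170 applies.
Total: $252 + $1,601 + $2,170 = $4,023.

$4,023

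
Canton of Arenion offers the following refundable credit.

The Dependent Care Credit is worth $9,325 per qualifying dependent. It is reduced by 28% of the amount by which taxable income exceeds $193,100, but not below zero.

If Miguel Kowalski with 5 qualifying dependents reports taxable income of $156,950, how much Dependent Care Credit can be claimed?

Dependent Care Credit: base = 5 × $9,325 = $46,625. $156,950 is at or below the $193,100 threshold, so the full $46,625 applies.

$46,625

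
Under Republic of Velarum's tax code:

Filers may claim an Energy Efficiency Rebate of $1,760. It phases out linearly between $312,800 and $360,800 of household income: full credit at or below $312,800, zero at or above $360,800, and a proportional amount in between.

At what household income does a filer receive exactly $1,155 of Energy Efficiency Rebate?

$329,300

$1,155 is 1,155/1,760 of the full $1,760, so 605/1,760 of the $48,000 range has been used: income = $312,800 + $48,000 × 605/1,760 = $329,300.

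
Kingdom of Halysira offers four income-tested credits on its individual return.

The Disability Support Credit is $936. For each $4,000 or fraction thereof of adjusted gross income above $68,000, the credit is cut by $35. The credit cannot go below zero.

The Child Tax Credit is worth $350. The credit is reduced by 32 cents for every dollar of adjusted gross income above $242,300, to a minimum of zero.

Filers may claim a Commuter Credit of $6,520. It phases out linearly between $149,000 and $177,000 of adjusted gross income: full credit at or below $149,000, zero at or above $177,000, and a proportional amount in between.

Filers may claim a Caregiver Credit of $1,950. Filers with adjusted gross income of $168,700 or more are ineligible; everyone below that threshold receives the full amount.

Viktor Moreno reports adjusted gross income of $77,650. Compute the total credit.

Disability Support Credit: income exceeds $68,000 by $9,650, which is 3 full-or-partial $4,000 increments; reduction = 3 × $35 = $105, leaving $831.
Child Tax Credit: $77,650 is at or below the $242,300 threshold, so the full $350 applies.
Commuter Credit: $77,650 is at or below the $149,000 threshold, so the full $6,520 applies.
Caregiver Credit: $77,650 is below the $168,700 cutoff, so the full $1,950 applies.
Total: $831 + $350 + $6,520 + $1,950 = $9,651.

$9,651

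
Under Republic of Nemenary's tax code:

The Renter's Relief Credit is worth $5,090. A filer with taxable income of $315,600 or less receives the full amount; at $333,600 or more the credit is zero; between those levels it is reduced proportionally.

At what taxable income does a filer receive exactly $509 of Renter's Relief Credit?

$331,800

$509 is 509/5,090 of the full $5,090, so 4,581/5,090 of the $18,000 range has been used: income = $315,600 + $18,000 × 4,581/5,090 = $331,800.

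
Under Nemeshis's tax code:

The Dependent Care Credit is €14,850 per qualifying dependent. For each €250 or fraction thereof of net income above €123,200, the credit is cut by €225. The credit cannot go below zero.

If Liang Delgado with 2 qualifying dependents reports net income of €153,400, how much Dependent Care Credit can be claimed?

Dependent Care Credit: base = 2 × €14,850 = €29,700. income exceeds €123,200 by €30,200, which is 121 full-or-partial €250 increments; reduction = 121 × €225 = €27,225, leaving €2,475.

€2,475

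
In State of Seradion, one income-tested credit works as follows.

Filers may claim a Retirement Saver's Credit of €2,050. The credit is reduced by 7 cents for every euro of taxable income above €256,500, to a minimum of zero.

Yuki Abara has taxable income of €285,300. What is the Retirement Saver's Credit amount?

€34

Retirement Saver's Credit: 7% of the €28,800 excess over €256,500 is €2,016; credit = €2,050 − €2,016 = €34.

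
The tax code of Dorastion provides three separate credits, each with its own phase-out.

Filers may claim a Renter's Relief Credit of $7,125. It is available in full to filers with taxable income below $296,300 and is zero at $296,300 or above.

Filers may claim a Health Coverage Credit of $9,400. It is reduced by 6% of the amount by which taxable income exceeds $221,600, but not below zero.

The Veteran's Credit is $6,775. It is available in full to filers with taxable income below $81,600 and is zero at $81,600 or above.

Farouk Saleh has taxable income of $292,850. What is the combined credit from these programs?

Renter's Relief Credit: $292,850 is below the $296,300 cutoff, so the full $7,125 applies.
Health Coverage Credit: 6% of the $71,250 excess over $221,600 is $4,275; credit = $9,400 − $4,275 = $5,125.
Veteran's Credit: $292,850 meets or exceeds the $81,600 cutoff, so the credit is $0.
Total: $7,125 + $5,125 + $0 = $12,250.

$12,250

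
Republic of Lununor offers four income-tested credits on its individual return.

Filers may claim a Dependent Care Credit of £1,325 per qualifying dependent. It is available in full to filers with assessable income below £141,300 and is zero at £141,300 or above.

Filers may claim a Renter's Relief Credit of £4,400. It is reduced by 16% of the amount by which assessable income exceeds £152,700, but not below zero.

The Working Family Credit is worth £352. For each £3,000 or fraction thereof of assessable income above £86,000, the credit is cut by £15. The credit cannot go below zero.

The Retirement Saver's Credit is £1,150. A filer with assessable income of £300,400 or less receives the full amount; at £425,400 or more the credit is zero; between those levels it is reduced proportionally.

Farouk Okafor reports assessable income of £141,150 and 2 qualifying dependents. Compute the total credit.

£8,267

Dependent Care Credit: base = 2 × £1,325 = £2,650. £141,150 is below the £141,300 cutoff, so the full £2,650 applies.
Renter's Relief Credit: £141,150 is at or below the £152,700 threshold, so the full £4,400 applies.
Working Family Credit: income exceeds £86,000 by £55,150, which is 19 full-or-partial £3,000 increments; reduction = 19 × £15 = £285, leaving £67.
Retirement Saver's Credit: £141,150 is at or below the £300,400 threshold, so the full £1,150 applies.
Total: £2,650 + £4,400 + £67 + £1,150 = £8,267.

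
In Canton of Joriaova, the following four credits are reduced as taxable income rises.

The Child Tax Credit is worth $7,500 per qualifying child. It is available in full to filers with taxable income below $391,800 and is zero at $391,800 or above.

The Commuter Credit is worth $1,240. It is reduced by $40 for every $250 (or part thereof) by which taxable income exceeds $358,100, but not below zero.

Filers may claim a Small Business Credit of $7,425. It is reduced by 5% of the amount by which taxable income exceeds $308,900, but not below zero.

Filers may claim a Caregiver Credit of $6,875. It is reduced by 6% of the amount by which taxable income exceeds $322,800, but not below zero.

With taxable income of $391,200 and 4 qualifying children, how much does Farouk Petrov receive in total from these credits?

$36,081

Child Tax Credit: base = 4 × $7,500 = $30,000. $391,200 is below the $391,800 cutoff, so the full $30,000 applies.
Commuter Credit: income exceeds $358,100 by $33,100 → 133 increments × $40 = $5,320 ≥ base, so the credit is $0.
Small Business Credit: 5% of the $82,300 excess over $308,900 is $4,115; credit = $7,425 − $4,115 = $3,310.
Caregiver Credit: 6% of the $68,400 excess over $322,800 is $4,104; credit = $6,875 − $4,104 = $2,771.
Total: $30,000 + $0 + $3,310 + $2,771 = $36,081.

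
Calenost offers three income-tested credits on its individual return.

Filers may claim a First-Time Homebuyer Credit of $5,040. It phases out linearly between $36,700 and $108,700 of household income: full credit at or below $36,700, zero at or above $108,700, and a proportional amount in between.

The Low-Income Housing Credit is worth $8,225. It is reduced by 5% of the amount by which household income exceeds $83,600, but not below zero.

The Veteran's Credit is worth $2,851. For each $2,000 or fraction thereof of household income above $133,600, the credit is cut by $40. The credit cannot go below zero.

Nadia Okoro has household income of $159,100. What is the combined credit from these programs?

First-Time Homebuyer Credit: $159,100 is at or above $108,700, so the credit is $0.
Low-Income Housing Credit: 5% of the $75,500 excess over $83,600 is $3,775; credit = $8,225 − $3,775 = $4,450.
Veteran's Credit: income exceeds $133,600 by $25,500, which is 13 full-or-partial $2,000 increments; reduction = 13 × $40 = $520, leaving $2,331.
Total: $0 + $4,450 + $2,331 = $6,781.

$6,781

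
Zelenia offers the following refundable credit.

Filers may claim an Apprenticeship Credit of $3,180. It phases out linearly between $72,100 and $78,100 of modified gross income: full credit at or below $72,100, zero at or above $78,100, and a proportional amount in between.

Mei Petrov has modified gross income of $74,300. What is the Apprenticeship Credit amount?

$2,014

Apprenticeship Credit: $74,300 is $2,200 into a $6,000 phase-out range, leaving 3,800/6,000 of the credit: $3,180 × 3,800/6,000 = $2,014.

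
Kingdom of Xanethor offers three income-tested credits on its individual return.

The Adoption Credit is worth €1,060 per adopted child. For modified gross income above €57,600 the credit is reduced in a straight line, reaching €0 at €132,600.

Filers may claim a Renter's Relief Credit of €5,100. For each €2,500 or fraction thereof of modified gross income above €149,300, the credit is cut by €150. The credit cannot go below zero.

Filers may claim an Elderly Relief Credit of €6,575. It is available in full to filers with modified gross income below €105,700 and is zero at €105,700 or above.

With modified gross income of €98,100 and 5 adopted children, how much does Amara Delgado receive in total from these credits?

€14,113

Adoption Credit: base = 5 × €1,060 = €5,300. €98,100 is €40,500 into a €75,000 phase-out range, leaving 34,500/75,000 of the credit: €5,300 × 34,500/75,000 = €2,438.
Renter's Relief Credit: €98,100 is at or below the €149,300 threshold, so the full €5,100 applies.
Elderly Relief Credit: €98,100 is below the €105,700 cutoff, so the full €6,575 applies.
Total: €2,438 + €5,100 + €6,575 = €14,113.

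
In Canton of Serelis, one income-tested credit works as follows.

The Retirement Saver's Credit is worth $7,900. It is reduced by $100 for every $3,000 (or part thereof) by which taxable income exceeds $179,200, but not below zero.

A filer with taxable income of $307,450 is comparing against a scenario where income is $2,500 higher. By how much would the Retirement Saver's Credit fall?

At $307,450 — income exceeds $179,200 by $128,250, which is 43 full-or-partial $3,000 increments; reduction = 43 × $100 = $4,300, leaving $3,600.
At $309,950 — income exceeds $179,200 by $130,750, which is 44 full-or-partial $3,000 increments; reduction = 44 × $100 = $4,400, leaving $3,500.
Lost: $3,600 − $3,500 = $100.

$100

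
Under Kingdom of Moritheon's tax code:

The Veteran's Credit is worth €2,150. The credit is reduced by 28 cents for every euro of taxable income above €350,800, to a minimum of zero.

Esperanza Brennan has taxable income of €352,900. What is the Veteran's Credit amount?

€1,562

Veteran's Credit: 28% of the €2,100 excess over €350,800 is €588; credit = €2,150 − €588 = €1,562.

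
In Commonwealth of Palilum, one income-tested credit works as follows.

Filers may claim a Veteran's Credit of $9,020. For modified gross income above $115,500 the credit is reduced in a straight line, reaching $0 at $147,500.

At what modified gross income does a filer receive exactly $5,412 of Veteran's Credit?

$5,412 is 5,412/9,020 of the full $9,020, so 3,608/9,020 of the $32,000 range has been used: income = $115,500 + $32,000 × 3,608/9,020 = $128,300.

$128,300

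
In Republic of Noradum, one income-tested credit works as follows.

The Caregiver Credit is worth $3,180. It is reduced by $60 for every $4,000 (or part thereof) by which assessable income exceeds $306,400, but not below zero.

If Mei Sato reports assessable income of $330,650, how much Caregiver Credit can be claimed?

$2,760

Caregiver Credit: income exceeds $306,400 by $24,250, which is 7 full-or-partial $4,000 increments; reduction = 7 × $60 = $420, leaving $2,760.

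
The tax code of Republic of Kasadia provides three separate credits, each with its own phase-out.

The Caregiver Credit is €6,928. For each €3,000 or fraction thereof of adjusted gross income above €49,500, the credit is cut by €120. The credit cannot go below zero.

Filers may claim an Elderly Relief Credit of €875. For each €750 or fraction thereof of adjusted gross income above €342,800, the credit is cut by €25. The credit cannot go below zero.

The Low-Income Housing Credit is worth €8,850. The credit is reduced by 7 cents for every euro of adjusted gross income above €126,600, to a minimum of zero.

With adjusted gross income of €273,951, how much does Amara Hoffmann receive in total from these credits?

€875

Caregiver Credit: income exceeds €49,500 by €224,451 → 75 increments × €120 = €9,000 ≥ base, so the credit is €0.
Elderly Relief Credit: €273,951 is at or below the €342,800 threshold, so the full €875 applies.
Low-Income Housing Credit: 7% of the €147,351 excess over €126,600 is €10,314.57 ≥ base, so the credit is €0.
Total: €0 + €875 + €0 = €875.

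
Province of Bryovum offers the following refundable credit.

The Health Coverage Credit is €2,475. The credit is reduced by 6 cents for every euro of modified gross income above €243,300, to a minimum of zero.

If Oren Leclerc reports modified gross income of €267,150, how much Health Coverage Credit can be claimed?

Health Coverage Credit: 6% of the €23,850 excess over €243,300 is €1,431; credit = €2,475 − €1,431 = €1,044.

€1,044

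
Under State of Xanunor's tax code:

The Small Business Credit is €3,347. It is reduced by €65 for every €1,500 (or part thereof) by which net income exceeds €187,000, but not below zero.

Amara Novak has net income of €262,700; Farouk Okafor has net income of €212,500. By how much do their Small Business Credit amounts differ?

€2,210

Amara (€262,700): Small Business Credit: income exceeds €187,000 by €75,700, which is 51 full-or-partial €1,500 increments; reduction = 51 × €65 = €3,315, leaving €32.
Farouk (€212,500): Small Business Credit: income exceeds €187,000 by €25,500, which is 17 full-or-partial €1,500 increments; reduction = 17 × €65 = €1,105, leaving €2,242.
Difference: |€32 − €2,242| = €2,210.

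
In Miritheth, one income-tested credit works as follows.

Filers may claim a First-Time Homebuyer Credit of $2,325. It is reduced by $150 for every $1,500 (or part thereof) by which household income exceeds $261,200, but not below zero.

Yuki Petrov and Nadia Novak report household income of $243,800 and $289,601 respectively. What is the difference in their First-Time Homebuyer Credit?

$2,325

Yuki ($243,800): First-Time Homebuyer Credit: $243,800 is at or below the $261,200 threshold, so the full $2,325 applies.
Nadia ($289,601): First-Time Homebuyer Credit: income exceeds $261,200 by $28,401 → 19 increments × $150 = $2,850 ≥ base, so the credit is $0.
Difference: |$2,325 − $0| = $2,325.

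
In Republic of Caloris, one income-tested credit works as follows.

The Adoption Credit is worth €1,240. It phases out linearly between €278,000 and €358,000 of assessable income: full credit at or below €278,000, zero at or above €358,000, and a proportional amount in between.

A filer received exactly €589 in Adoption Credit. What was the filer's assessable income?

€589 is 589/1,240 of the full €1,240, so 651/1,240 of the €80,000 range has been used: income = €278,000 + €80,000 × 651/1,240 = €320,000.

€320,000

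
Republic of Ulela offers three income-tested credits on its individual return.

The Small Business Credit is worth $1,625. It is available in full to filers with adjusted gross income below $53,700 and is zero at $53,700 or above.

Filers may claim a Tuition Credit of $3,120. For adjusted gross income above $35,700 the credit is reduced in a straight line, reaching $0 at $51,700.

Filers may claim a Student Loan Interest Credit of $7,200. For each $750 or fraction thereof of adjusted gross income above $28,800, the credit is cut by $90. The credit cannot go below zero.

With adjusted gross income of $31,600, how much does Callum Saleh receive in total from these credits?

$11,585

Small Business Credit: $31,600 is below the $53,700 cutoff, so the full $1,625 applies.
Tuition Credit: $31,600 is at or below the $35,700 threshold, so the full $3,120 applies.
Student Loan Interest Credit: income exceeds $28,800 by $2,800, which is 4 full-or-partial $750 increments; reduction = 4 × $90 = $360, leaving $6,840.
Total: $1,625 + $3,120 + $6,840 = $11,585.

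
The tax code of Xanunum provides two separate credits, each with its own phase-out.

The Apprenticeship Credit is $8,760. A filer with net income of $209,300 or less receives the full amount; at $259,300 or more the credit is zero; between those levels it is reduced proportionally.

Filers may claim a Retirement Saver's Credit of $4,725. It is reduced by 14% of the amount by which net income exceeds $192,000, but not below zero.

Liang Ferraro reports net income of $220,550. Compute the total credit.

Apprenticeship Credit: $220,550 is $11,250 into a $50,000 phase-out range, leaving 38,750/50,000 of the credit: $8,760 × 38,750/50,000 = $6,789.
Retirement Saver's Credit: 14% of the $28,550 excess over $192,000 is $3,997; credit = $4,725 − $3,997 = $728.
Total: $6,789 + $728 = $7,517.

$7,517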